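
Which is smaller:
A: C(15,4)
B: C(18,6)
A

Reasoning: A=C(15,4)=1,365, B=C(18,6)=18,564.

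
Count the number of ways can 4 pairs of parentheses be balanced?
14
Using the Catalan number formula: C_n = C(2n, n) / (n+1)
C_4 = C(8, 4) / (4+1)
     = 70 / 5
     = 14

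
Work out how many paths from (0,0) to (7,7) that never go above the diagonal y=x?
Counted by the Catalan number C_7: C_7 = C(14,7)/(7+1) = 3,432/8 = 429.

Answer: 429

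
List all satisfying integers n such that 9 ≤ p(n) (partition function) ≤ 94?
6, 7, 8, 9, 10, 11, 12
Tabulating p(n) via p(n) = p(n−1) + p(n−2) − p(n−5) − p(n−7) + …: p(5)=7; p(6)=11; p(7)=15; p(8)=22; p(9)=30; p(10)=42; p(11)=56; p(12)=77; p(13)=101. So valid n = 6, 7, 8, 9, 10, 11, 12.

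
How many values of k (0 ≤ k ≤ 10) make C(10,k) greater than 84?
5
Row 10 is unimodal and symmetric about k=10/2. C(10,2)=45 ≤ 84; C(10,3)=120 > 84; by symmetry C(10,k) > 84 for k = 3..7. That's 7 - 3 + 1 = 5 values.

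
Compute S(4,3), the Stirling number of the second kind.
6
Using the Stirling recurrence: S(n,k) = k·S(n-1,k) + S(n-1,k-1)
S(4,3) = 3·S(3,3) + S(3,2)
         = 3·1 + 3
         = 3 + 3
         = 6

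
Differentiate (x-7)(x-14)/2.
d/dx[(x-7)(x-14)] = (x-14) + (x-7) = 2x - 21. Dividing by 2 gives (2x - 21)/2.

Answer: (2x - 21)/2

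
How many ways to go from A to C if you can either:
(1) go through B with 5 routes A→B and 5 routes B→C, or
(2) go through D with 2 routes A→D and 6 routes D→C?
37

Route via B: 5×5=25. Route via D: 2×6=12. Total: 37.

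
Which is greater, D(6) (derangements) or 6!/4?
D(6)

Reasoning: D(6) = (6-1)·[D(5) + D(4)] = 5·[44 + 9] = 265; 6!/4 = 720/4 = 180.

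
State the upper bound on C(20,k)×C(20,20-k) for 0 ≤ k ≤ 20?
34,134,779,536

Solution: C(20,k)·C(20,20-k) = C(20,k)², maximised at the centre k = 10: C(20,10)² = 34,134,779,536.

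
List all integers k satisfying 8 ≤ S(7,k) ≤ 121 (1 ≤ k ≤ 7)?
2, 6

Explanation: S(7,1)=1; S(7,2)=63; S(7,3)=301; S(7,4)=350; S(7,5)=140; S(7,6)=21; S(7,7)=1. So valid k = 2, 6.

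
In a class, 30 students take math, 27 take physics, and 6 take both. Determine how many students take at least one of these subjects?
|A∪B| = |A|+|B|-|A∩B| = 30+27-6 = 51.
Final answer: 51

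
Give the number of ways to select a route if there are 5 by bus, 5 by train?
10

Reasoning: By the addition principle: 5 + 5 = 10.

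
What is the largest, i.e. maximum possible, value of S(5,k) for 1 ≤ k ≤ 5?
25
Row S(5,k) for k = 1..5 (via S(n,k) = k·S(n−1,k) + S(n−1,k−1)): 1, 15, 25, 10, 1. The row is unimodal; maximum at k = 3: 25.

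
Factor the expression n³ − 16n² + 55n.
n(n − 5)(n − 11)

Solution: n³ − 16n² + 55n = n(n² − 16n + 55) = n(n − 5)(n − 11).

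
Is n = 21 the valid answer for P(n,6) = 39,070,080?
Yes
P(21,6) = 21·20·19·18·17·16 = 39,070,080, which equals 39,070,080.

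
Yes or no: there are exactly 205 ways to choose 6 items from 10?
No

Working:
C(10,6) = 210 ≠ 205.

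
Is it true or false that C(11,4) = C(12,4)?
False

Solution: LHS = C(11,4) = 330; RHS = C(12,4) = 495. 330 ≠ 495, so the statement does not hold.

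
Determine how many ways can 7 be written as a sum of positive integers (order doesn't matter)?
15
Pentagonal recurrence p(n) = p(n−1) + p(n−2) − p(n−5) − p(n−7) + …: p(7) = p(6) + p(5) − p(2) − p(0) = 11 + 7 − 2 − 1 = 15.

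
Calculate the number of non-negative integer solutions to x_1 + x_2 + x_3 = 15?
136
C(15+3-1, 3-1) = 136.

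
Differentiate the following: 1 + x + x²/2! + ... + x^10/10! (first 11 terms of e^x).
1 + x + x²/2! + ... + x^9/9!

Differentiating term by term gives the first 10 terms of e^x.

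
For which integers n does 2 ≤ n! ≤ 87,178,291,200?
2, 3, 4, 5, 6, 7, 8, 9, 10, 11, 12, 13, 14

Explanation: n! is strictly increasing; 2! = 2 and 14! = 87,178,291,200, so valid n = 2, 3, 4, 5, 6, 7, 8, 9, 10, 11, 12, 13, 14.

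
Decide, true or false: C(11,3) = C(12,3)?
False
LHS = C(11,3) = 165; RHS = C(12,3) = 220. 165 ≠ 220, so the statement does not hold.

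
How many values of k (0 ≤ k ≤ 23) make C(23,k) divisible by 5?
4

Working:
Checking C(23,k) mod 5 for k = 0..23: divisible at k = 4, 9, 14, 19. That's 4 values.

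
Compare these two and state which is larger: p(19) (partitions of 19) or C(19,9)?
C(19,9)

Solution: Pentagonal recurrence p(n) = p(n−1) + p(n−2) − p(n−5) − p(n−7) + …: p(19) = p(18) + p(17) − p(14) − p(12) + p(7) + p(4) = 385 + 297 − 135 − 77 + 15 + 5 = 490; C(19,9) = 92,378.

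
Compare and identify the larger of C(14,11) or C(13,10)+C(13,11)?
Equal

By Pascal's identity: C(14,11) = C(13,10)+C(13,11) = 364. Equal.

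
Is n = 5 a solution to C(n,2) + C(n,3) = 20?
C(5,2) + C(5,3) = 10 + 10 = 20, which equals 20.

Answer: Yes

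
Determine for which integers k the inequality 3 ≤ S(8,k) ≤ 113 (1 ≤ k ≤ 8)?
S(8,1)=1; S(8,2)=127; S(8,3)=966; S(8,4)=1,701; S(8,5)=1,050; S(8,6)=266; S(8,7)=28; S(8,8)=1. So valid k = 7.

Answer: 7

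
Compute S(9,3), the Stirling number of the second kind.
3,025

Using the Stirling recurrence: S(n,k) = k·S(n-1,k) + S(n-1,k-1)
S(9,3) = 3·S(8,3) + S(8,2)
         = 3·966 + 127
         = 2898 + 127
         = 3,025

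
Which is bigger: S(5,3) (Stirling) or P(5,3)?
P(5,3)

Reasoning: S(5,3) = 3·S(4,3) + S(4,2) = 3·6 + 7 = 25; P(5,3) = 60.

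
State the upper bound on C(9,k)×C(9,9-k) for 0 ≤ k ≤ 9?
15,876

C(9,k)·C(9,9-k) = C(9,k)², maximised at the centre k = 4: C(9,4)² = 15,876.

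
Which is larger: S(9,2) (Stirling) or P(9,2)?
S(9,2) = 2·S(8,2) + S(8,1) = 2·127 + 1 = 255; P(9,2) = 72.
Final answer: S(9,2)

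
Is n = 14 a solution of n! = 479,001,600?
14! = 14·13! = 14·6,227,020,800 = 87,178,291,200, which does not equal 479,001,600.

Answer: No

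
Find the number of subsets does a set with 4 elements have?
16

Each element can be included or excluded: 2^4 = 16.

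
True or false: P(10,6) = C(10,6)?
P(10,6) = 151,200 and C(10,6) = 210; P(n,r) = r! × C(n,r) so P > C whenever r ≥ 2.

Answer: False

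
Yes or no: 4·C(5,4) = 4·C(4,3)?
Absorption identity k·C(n,k) = n·C(n-1,k-1). LHS = 4·5 = 20; RHS = 4·4 = 16.
Final answer: No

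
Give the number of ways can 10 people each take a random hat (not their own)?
1,334,961

Using D(n) = (n-1)[D(n-1) + D(n-2)]:
D(10) = (10-1) × [D(9) + D(8)]
      = 9 × [133496 + 14833]
      = 9 × 148329
      = 1,334,961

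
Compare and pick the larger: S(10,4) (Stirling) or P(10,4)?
S(10,4)

Solution: S(10,4) = 4·S(9,4) + S(9,3) = 4·7,770 + 3,025 = 34,105; P(10,4) = 5,040.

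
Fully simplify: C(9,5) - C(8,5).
70
C(9,5) - C(8,5) = C(8,4) = 70.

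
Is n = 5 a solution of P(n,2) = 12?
No

Solution: P(5,2) = 5·4 = 20, which does not equal 12.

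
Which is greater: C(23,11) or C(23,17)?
C(23,11)=1,352,078, C(23,17)=100,947.
Final answer: C(23,11)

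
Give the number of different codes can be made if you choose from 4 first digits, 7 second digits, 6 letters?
168

Solution: By the multiplication principle: 4 × 7 × 6 = 168.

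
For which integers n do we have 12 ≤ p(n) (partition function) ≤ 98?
7, 8, 9, 10, 11, 12
Tabulating p(n) via p(n) = p(n−1) + p(n−2) − p(n−5) − p(n−7) + …: p(6)=11; p(7)=15; p(8)=22; p(9)=30; p(10)=42; p(11)=56; p(12)=77; p(13)=101. So valid n = 7, 8, 9, 10, 11, 12.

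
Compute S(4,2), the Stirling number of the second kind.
7

Solution: Using the Stirling recurrence: S(n,k) = k·S(n-1,k) + S(n-1,k-1)
S(4,2) = 2·S(3,2) + S(3,1)
         = 2·3 + 1
         = 6 + 1
         = 7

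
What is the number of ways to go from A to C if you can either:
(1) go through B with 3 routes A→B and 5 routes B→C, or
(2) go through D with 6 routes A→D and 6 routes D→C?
51

Reasoning: Route via B: 3×5=15. Route via D: 6×6=36. Total: 51.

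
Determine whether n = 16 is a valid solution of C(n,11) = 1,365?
No
C(16,11) = 16·15·14·13·12·11·10·9·8·7·6/11! = 174,356,582,400/39,916,800 = 4,368, which does not equal 1,365.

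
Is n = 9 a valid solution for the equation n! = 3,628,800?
9! = 9·8! = 9·40,320 = 362,880, which does not equal 3,628,800.

Answer: No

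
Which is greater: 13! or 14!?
13!=6,227,020,800, 14!=87,178,291,200. 14! > 13!.

Answer: 14!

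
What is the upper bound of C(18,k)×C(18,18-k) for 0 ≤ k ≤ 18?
2,363,904,400

Working:
C(18,k)·C(18,18-k) = C(18,k)², maximised at the centre k = 9: C(18,9)² = 2,363,904,400.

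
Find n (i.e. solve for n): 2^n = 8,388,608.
23

8,388,608 = 1,024 × 1,024 × 8 = 2^10 × 2^10 × 2^3 = 2^23, so n = 23.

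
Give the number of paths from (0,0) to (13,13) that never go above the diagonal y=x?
742,900
Counted by the Catalan number C_13: C_13 = C(26,13)/(13+1) = 10,400,600/14 = 742,900.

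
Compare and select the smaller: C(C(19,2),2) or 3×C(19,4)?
3×C(19,4)

Reasoning: C(C(19,2),2)=14,535, 3×C(19,4)=11,628.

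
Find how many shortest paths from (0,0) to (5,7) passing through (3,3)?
300

To (3,3): C(6,3)=20. From there: C(6,2)=15. Total: 300.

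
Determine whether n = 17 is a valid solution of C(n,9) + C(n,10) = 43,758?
C(17,9) + C(17,10) = 24,310 + 19,448 = 43,758, which equals 43,758.
Final answer: Yes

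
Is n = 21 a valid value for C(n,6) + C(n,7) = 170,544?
Yes

C(21,6) + C(21,7) = 54,264 + 116,280 = 170,544, which equals 170,544.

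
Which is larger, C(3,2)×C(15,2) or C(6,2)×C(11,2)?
C(6,2)×C(11,2)

Reasoning: C(3,2)×C(15,2)=315, C(6,2)×C(11,2)=825.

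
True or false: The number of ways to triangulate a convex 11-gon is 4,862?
Triangulations of a convex 11-gon are counted by the Catalan number C_9: C_9 = C(18,9)/(9+1) = 48,620/10 = 4,862.

Answer: True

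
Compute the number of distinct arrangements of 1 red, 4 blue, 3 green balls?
Multinomial: 8!/(1! × 4! × 3!) = 280.

Answer: 280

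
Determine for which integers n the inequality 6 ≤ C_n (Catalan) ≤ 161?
4, 5, 6

Working:
C_3=5; C_4=14; C_5=42; C_6=132; C_7=429. So valid n = 4, 5, 6.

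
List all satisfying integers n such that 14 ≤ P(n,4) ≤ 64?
4

Reasoning: P(3,4)=0; P(4,4)=24; P(5,4)=120. So valid n = 4.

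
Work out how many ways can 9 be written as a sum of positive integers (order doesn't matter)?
30

Reasoning: Pentagonal recurrence p(n) = p(n−1) + p(n−2) − p(n−5) − p(n−7) + …: p(9) = p(8) + p(7) − p(4) − p(2) = 22 + 15 − 5 − 2 = 30.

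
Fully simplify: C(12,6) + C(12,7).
1,716

Explanation: By Pascal's identity: C(13,7) = 1,716.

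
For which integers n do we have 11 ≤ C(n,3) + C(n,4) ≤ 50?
5, 6

Solution: C(4,3)+C(4,4)=5; C(5,3)+C(5,4)=15; C(6,3)+C(6,4)=35; C(7,3)+C(7,4)=70. So valid n = 5, 6.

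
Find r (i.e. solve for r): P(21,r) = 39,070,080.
6
P(21,r) = 21·20·…·(21−r+1), a product of r factors. Multiplying down from 21: 21 = 21; 21·20 = 420; 21·20·19 = 7,980; 21·20·19·18 = 143,640; 21·20·19·18·17 = 2,441,880; 21·20·19·18·17·16 = 39,070,080 ✓ (6 factors). So r = 6.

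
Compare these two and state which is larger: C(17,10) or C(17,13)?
C(17,10)=19,448, C(17,13)=2,380.

Answer: C(17,10)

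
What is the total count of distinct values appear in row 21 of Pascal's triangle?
11

Row 21 has entries C(21,0)..C(21,21); by symmetry C(21,k)=C(21,21-k), giving 11 distinct values.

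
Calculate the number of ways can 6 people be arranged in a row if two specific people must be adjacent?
Treat pair as unit: (6-1)! arrangements × 2 internal orders = 240.

Answer: 240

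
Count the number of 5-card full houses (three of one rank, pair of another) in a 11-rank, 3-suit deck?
330
Triple rank: 11. Triple suits: C(3,3)=1. Pair rank: 10. Pair suits: C(3,2)=3. Total: 330.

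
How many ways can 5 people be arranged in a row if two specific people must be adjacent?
48

Working:
Treat pair as unit: (5-1)! arrangements × 2 internal orders = 48.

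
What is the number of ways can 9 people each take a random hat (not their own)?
133,496

Using D(n) = (n-1)[D(n-1) + D(n-2)]:
D(9) = (9-1) × [D(8) + D(7)]
      = 8 × [14833 + 1854]
      = 8 × 16687
      = 133,496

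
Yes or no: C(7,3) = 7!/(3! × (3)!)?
No

Explanation: The correct denominator is 3!×4!, giving C(7,3) = 35; the stated RHS is 7!/(3!×3!) = 140 ≠ 35, so the statement does not hold.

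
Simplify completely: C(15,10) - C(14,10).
2,002

Reasoning: C(15,10) - C(14,10) = C(14,9) = 2,002.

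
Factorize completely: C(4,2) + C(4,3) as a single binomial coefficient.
C(5,3)

Working:
By Pascal's identity: C(4,2) + C(4,3) = C(5,3) = 10.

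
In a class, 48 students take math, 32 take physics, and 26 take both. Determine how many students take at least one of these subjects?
54

Explanation: |A∪B| = |A|+|B|-|A∩B| = 48+32-26 = 54.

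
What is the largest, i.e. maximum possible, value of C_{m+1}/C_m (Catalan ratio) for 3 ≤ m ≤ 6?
13/4
C_{m+1}/C_m = 2(2m+1)/(m+2), which increases with m. Maximum at m = 6: 2·13/8 = 13/4.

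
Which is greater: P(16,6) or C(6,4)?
P(16,6)

Solution: P(16,6)=5,765,760, C(6,4)=15.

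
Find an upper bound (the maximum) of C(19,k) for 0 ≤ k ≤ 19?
92,378

Maximum at k = 9 or k = 10: C(19,9) = 92,378.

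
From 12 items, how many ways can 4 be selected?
495

Reasoning: C(12,4) = 12! / (4! × (12-4)!)
         = 12! / (4! × 8!)
         = 495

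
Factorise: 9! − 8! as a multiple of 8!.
8 × 8! = 322,560

Solution: 9! − 8! = 9·8! − 8! = (9 − 1)·8! = 8 × 8! = 322,560.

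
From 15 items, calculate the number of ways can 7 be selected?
6,435
C(15,7) = 15! / (7! × (15-7)!)
         = 15! / (7! × 8!)
         = 6,435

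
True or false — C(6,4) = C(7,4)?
LHS = C(6,4) = 15; RHS = C(7,4) = 35. 15 ≠ 35, so the statement does not hold.

Answer: False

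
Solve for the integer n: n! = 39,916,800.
n! is strictly increasing. 9! = 362,880, 10! = 3,628,800, 11! = 39,916,800 ✓. So n = 11.
Final answer: 11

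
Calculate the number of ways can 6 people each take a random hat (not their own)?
265
Using D(n) = (n-1)[D(n-1) + D(n-2)]:
D(6) = (6-1) × [D(5) + D(4)]
      = 5 × [44 + 9]
      = 5 × 53
      = 265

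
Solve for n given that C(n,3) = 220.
12

Reasoning: C(n,3) = n(n−1)(n−2)/3! is increasing in n, and n(n−1)(n−2) = 3!·220 = 1,320 ≈ (n−1)^3 gives n ≈ 12.0. Check: C(10,3) = 120, C(11,3) = 165, C(12,3) = 220 ✓. So n = 12.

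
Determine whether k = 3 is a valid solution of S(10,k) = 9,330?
Yes

S(10,3) = 3·S(9,3) + S(9,2) = 3·3,025 + 255 = 9,330, which equals 9,330.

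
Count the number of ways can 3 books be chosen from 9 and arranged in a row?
504

Explanation: P(9,3) = 9!/(9-3)! = 504.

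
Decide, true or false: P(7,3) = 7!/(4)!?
Permutation formula P(n,k) = n!/(n-k)!: 7!/4! = 5,040/24 = 210 = P(7,3). The statement holds.

Answer: True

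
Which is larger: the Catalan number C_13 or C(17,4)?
C_13

Working:
C_13 = C(26,13)/(13+1) = 10,400,600/14 = 742,900; C(17,4) = 2,380.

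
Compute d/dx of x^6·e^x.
Product rule: d/dx[x^6]·e^x + x^6·d/dx[e^x] = 6x^{5}e^x + x^6e^x.

Answer: (6x^5 + x^6)e^x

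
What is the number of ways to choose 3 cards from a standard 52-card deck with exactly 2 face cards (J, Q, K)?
2,640

Working:
12 face cards and 40 non-face cards: C(12,2) × C(40,1) = 66 × 40 = 2,640.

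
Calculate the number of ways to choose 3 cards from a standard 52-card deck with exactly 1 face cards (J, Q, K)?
12 face cards and 40 non-face cards: C(12,1) × C(40,2) = 12 × 780 = 9,360.

Answer: 9,360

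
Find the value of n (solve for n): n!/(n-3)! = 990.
11

Solution: n!/(n-3)! = n×(n-1)×(n-2), a product of 3 consecutive integers ≈ (n−1)^3. 990^(1/3) + 1 ≈ 11.0; check n = 11: 11×10×9 = 990 ✓. So n = 11.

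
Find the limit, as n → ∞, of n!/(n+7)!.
n!/(n+7)! = 1/[(n+1)(n+2)···(n+7)] → 0 as n → ∞.

Answer: 0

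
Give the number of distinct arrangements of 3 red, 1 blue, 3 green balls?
140

Explanation: Multinomial: 7!/(3! × 1! × 3!) = 140.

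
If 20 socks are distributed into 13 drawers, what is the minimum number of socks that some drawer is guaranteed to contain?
2

Solution: Pigeonhole: ⌈20/13⌉ = 2.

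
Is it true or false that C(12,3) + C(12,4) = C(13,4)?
True

Explanation: Pascal's identity: LHS = 220 + 495 = 715; RHS = C(13,4) = 715. Both sides agree, so the statement holds.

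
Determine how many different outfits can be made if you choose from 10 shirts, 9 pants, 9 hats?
810

Solution: By the multiplication principle: 10 × 9 × 9 = 810.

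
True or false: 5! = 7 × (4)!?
False

Solution: 5! = 5 × 4! = 120, but 7 × 4! = 168.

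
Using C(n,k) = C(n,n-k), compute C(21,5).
20,349

Explanation: C(21,5) = C(21,16) = 20,349.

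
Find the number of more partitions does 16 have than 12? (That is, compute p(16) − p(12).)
154

Explanation: Pentagonal recurrence p(n) = p(n−1) + p(n−2) − p(n−5) − p(n−7) + …: p(16) = p(15) + p(14) − p(11) − p(9) + p(4) + p(1) = 176 + 135 − 56 − 30 + 5 + 1 = 231.
p(12) = p(11) + p(10) − p(7) − p(5) + p(0) = 56 + 42 − 15 − 7 + 1 = 77.
Difference = 231 − 77 = 154.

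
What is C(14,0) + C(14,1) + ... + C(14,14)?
16,384

Working:
Sum of binomial coefficients = 2^14 = 16,384.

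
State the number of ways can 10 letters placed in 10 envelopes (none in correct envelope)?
1,334,961
Using D(n) = (n-1)[D(n-1) + D(n-2)]:
D(10) = (10-1) × [D(9) + D(8)]
      = 9 × [133496 + 14833]
      = 9 × 148329
      = 1,334,961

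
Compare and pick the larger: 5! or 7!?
7!

Reasoning: 5!=120, 7!=5,040. 7! > 5!.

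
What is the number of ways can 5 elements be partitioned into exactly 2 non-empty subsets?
15
This equals S(5,2), the Stirling number of the 2nd kind.
Using the Stirling recurrence: S(n,k) = k·S(n-1,k) + S(n-1,k-1)
S(5,2) = 2·S(4,2) + S(4,1)
         = 2·7 + 1
         = 14 + 1
         = 15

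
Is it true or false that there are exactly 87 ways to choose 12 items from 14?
C(14,12) = 91 ≠ 87.

Answer: False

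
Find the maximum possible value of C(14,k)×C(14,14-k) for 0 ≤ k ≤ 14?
11,778,624

C(14,k)·C(14,14-k) = C(14,k)², maximised at the centre k = 7: C(14,7)² = 11,778,624.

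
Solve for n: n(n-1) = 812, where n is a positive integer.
29

Explanation: n² − n − 812 = 0, so n = (1 ± √(1 + 4·812))/2 = (1 ± √3,249)/2 = (1 ± 57)/2, i.e. n = 29 or n = -28. Taking the positive root, n = 29 (check: 29×28 = 812).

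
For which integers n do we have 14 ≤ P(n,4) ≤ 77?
4
P(3,4)=0; P(4,4)=24; P(5,4)=120. So valid n = 4.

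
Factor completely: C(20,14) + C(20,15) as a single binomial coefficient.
C(21,15)

Working:
By Pascal's identity: C(20,14) + C(20,15) = C(21,15) = 54,264.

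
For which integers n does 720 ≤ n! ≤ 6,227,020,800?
6, 7, 8, 9, 10, 11, 12, 13

Solution: n! is strictly increasing; 6! = 720 and 13! = 6,227,020,800, so valid n = 6, 7, 8, 9, 10, 11, 12, 13.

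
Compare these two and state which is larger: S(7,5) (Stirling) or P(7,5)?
P(7,5)

S(7,5) = 5·S(6,5) + S(6,4) = 5·15 + 65 = 140; P(7,5) = 2,520.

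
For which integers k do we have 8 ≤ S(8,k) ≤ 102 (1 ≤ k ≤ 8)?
7

Working:
S(8,1)=1; S(8,2)=127; S(8,3)=966; S(8,4)=1,701; S(8,5)=1,050; S(8,6)=266; S(8,7)=28; S(8,8)=1. So valid k = 7.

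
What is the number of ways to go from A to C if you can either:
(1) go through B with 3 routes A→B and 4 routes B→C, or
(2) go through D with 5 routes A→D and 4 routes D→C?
32

Solution: Route via B: 3×4=12. Route via D: 5×4=20. Total: 32.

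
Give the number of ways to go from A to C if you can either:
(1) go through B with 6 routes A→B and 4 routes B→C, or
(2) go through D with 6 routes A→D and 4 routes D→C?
48
Route via B: 6×4=24. Route via D: 6×4=24. Total: 48.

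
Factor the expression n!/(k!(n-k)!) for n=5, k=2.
C(5,2) = 10

Explanation: This is the binomial coefficient C(5,2) = 10.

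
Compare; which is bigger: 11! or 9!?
11!

Explanation: 11!=39,916,800, 9!=362,880. 11! > 9!.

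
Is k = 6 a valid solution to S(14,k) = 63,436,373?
Yes

Explanation: S(14,6) = 6·S(13,6) + S(13,5) = 6·9,321,312 + 7,508,501 = 63,436,373, which equals 63,436,373.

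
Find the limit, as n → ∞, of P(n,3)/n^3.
1

Solution: P(n,3) = n(n-1)(n-2) ≈ n^3 for large n. Limit = 1.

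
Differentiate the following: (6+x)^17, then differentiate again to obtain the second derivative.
272(6+x)^15

Reasoning: First derivative: 17(6+x)^{16}. Second derivative: 17·16·(6+x)^{15} = 272(6+x)^{15}.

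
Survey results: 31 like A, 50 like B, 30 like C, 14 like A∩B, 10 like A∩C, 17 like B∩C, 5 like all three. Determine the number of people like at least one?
75

|A∪B∪C| = 31+50+30-14-10-17+5 = 75.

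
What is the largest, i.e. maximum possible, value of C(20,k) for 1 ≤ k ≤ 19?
184,756

Solution: C(20,k) is maximised at the centre of the row: C(20,10) = 184,756.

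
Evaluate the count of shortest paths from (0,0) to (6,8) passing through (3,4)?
To (3,4): C(7,3)=35. From there: C(7,3)=35. Total: 1,225.

Answer: 1,225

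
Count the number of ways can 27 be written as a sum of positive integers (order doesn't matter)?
3,010

Solution: Pentagonal recurrence p(n) = p(n−1) + p(n−2) − p(n−5) − p(n−7) + …: p(27) = p(26) + p(25) − p(22) − p(20) + p(15) + p(12) − p(5) − p(1) = 2,436 + 1,958 − 1,002 − 627 + 176 + 77 − 7 − 1 = 3,010.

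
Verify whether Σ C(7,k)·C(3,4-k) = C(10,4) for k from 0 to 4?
True

Solution: Vandermonde's identity gives C(10,4) = 210; RHS C(10,4) = 210.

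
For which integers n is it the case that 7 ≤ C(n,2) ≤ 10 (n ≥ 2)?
5

Explanation: C(4,2)=6; C(5,2)=10; C(6,2)=15. So valid n = 5.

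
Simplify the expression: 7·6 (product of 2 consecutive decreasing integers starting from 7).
This is P(7,2) = 7!/(5)! = 42.

Answer: 42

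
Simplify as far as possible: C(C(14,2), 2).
4,095

Reasoning: C(14,2) = 91, then C(91, 2) = 4,095.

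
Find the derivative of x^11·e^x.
Product rule: d/dx[x^11]·e^x + x^11·d/dx[e^x] = 11x^{10}e^x + x^11e^x.
Final answer: (11x^10 + x^11)e^x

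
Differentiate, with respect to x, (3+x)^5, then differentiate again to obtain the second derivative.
20(3+x)^3
First derivative: 5(3+x)^{4}. Second derivative: 5·4·(3+x)^{3} = 20(3+x)^{3}.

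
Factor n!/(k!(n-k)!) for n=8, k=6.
This is the binomial coefficient C(8,6) = 28.
Final answer: C(8,6) = 28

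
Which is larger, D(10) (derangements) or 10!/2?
10!/2

Explanation: D(10) = (10-1)·[D(9) + D(8)] = 9·[133,496 + 14,833] = 1,334,961; 10!/2 = 3,628,800/2 = 1,814,400.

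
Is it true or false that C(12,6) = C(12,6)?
True
Symmetry C(n,k) = C(n,n-k): C(12,6) = 924 and C(12,6) = 924. Both sides agree, so the statement holds.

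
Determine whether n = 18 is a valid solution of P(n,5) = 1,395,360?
P(18,5) = 18·17·16·15·14 = 1,028,160, which does not equal 1,395,360.

Answer: No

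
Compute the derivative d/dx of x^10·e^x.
(10x^9 + x^10)e^x

Explanation: Product rule: d/dx[x^10]·e^x + x^10·d/dx[e^x] = 10x^{9}e^x + x^10e^x.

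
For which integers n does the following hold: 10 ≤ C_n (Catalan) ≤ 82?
4, 5

Reasoning: C_3=5; C_4=14; C_5=42; C_6=132. So valid n = 4, 5.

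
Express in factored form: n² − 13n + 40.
(n − 5)(n − 8)

Reasoning: Seek roots whose sum is 13 and product is 40: (5, 8). So n² − 13n + 40 = (n − 5)(n − 8).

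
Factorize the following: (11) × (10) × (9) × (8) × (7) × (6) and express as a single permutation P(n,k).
P(11,6) = 11!/(5)!

Product of 6 consecutive descending integers starting at 11: P(11,6) = 11!/5! = 332,640.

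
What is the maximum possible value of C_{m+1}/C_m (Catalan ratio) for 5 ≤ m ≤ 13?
18/5
C_{m+1}/C_m = 2(2m+1)/(m+2), which increases with m. Maximum at m = 13: 2·27/15 = 18/5.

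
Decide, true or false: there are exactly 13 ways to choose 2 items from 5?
False

Working:
C(5,2) = 10 ≠ 13.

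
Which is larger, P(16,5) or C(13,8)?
P(16,5)
P(16,5)=524,160, C(13,8)=1,287.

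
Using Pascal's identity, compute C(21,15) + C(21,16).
74,613

Explanation: C(21,15) + C(21,16) = C(22,16) = 74,613.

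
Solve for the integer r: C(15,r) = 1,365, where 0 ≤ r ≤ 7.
4
C(15,r) is increasing for 0 ≤ r ≤ 7. Stepping up (C(15,r+1) = C(15,r)·(15−r)/(r+1)): C(15,1) = 15, C(15,2) = 105, C(15,3) = 455, C(15,4) = 1,365 ✓. So r = 4.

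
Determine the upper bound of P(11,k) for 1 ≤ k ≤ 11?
39,916,800

Solution: P(11,k) increases in k, so maximum at k = 11: 11! = 39,916,800.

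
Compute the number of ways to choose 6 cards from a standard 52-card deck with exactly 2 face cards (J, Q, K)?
6,031,740

Solution: 12 face cards and 40 non-face cards: C(12,2) × C(40,4) = 66 × 91,390 = 6,031,740.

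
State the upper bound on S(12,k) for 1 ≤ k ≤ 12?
1,379,400

Row S(12,k) for k = 1..12 (via S(n,k) = k·S(n−1,k) + S(n−1,k−1)): 1, 2,047, 86,526, 611,501, 1,379,400, 1,323,652, 627,396, 159,027, 22,275, 1,705, 66, 1. The row is unimodal; maximum at k = 5: 1,379,400.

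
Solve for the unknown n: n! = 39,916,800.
11
n! is strictly increasing. 9! = 362,880, 10! = 3,628,800, 11! = 39,916,800 ✓. So n = 11.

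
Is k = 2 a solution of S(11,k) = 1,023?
S(11,2) = 2·S(10,2) + S(10,1) = 2·511 + 1 = 1,023, which equals 1,023.

Answer: Yes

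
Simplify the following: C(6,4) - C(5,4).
C(6,4) - C(5,4) = C(5,3) = 10.
Final answer: 10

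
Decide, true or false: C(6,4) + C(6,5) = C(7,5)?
True
Pascal's identity: LHS = 15 + 6 = 21; RHS = C(7,5) = 21. Both sides agree, so the statement holds.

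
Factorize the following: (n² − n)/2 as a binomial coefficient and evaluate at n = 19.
C(n,2); C(19,2) = 171

(n² − n)/2 = n(n−1)/2 = C(n,2). At n = 19: C(19,2) = 171.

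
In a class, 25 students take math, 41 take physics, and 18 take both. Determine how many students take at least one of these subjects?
48

Working:
|A∪B| = |A|+|B|-|A∩B| = 25+41-18 = 48.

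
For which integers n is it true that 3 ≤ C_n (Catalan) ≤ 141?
3, 4, 5, 6

C_2=2; C_3=5; C_4=14; C_5=42; C_6=132; C_7=429. So valid n = 3, 4, 5, 6.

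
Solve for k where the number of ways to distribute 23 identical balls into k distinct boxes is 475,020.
7

Reasoning: Stars and bars: the count is C(23+k−1, k−1), increasing in k. k=5: C(27,4) = 17,550, k=6: C(28,5) = 98,280, k=7: C(29,6) = 475,020 ✓. So k = 7.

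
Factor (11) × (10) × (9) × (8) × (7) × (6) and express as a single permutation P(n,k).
P(11,6) = 11!/(5)!

Working:
Product of 6 consecutive descending integers starting at 11: P(11,6) = 11!/5! = 332,640.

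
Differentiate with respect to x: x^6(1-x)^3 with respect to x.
6x^5(1-x)^3 - 3x^6(1-x)^2

Working:
Product rule: 6x^{5}(1-x)^{3} + x^6·(-3)(1-x)^{2}.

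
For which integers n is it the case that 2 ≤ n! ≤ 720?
2, 3, 4, 5, 6
n! is strictly increasing; 2! = 2 and 6! = 720, so valid n = 2, 3, 4, 5, 6.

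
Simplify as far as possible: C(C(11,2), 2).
1,485

Working:
C(11,2) = 55, then C(55, 2) = 1,485.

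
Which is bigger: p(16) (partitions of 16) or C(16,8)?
C(16,8)
Pentagonal recurrence p(n) = p(n−1) + p(n−2) − p(n−5) − p(n−7) + …: p(16) = p(15) + p(14) − p(11) − p(9) + p(4) + p(1) = 176 + 135 − 56 − 30 + 5 + 1 = 231; C(16,8) = 12,870.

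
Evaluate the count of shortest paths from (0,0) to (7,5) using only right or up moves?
Choose 7 rights from 12 moves: C(12,7) = 792.

Answer: 792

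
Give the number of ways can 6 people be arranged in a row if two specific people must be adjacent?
240
Treat pair as unit: (6-1)! arrangements × 2 internal orders = 240.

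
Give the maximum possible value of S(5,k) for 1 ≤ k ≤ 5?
Row S(5,k) for k = 1..5 (via S(n,k) = k·S(n−1,k) + S(n−1,k−1)): 1, 15, 25, 10, 1. The row is unimodal; maximum at k = 3: 25.
Final answer: 25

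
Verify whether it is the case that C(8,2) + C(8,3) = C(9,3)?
Pascal's identity: LHS = 28 + 56 = 84; RHS = C(9,3) = 84. Both sides agree, so the statement holds.

Answer: True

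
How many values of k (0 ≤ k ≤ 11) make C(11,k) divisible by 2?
4

Working:
Checking C(11,k) mod 2 for k = 0..11: divisible at k = 4, 5, 6, 7. That's 4 values.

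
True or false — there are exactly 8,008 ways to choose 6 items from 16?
C(16,6) = 8,008.
Final answer: True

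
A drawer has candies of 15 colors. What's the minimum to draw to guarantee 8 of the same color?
Worst case: 7 of each = 105. One more: 106.

Answer: 106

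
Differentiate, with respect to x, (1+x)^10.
Using the power rule: d/dx (1+x)^10 = 10(1+x)^{9}.
Final answer: 10(1+x)^9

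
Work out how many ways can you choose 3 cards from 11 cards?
165

Reasoning: C(11,3) = 11! / (3! × (11-3)!)
         = 11! / (3! × 8!)
         = 165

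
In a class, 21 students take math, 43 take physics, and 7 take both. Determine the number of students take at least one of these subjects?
57

Reasoning: |A∪B| = |A|+|B|-|A∩B| = 21+43-7 = 57.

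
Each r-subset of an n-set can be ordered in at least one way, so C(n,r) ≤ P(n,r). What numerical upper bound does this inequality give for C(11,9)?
P(11,9) = 11·10·9·8·7·6·5·4·3 = 19,958,400, so C(11,9) ≤ 19,958,400. (The bound is loose by a factor of 9! = 362,880: C(11,9) = 19,958,400/362,880 = 55.)

Answer: 19,958,400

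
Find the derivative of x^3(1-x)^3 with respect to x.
3x^2(1-x)^3 - 3x^3(1-x)^2

Reasoning: Product rule: 3x^{2}(1-x)^{3} + x^3·(-3)(1-x)^{2}.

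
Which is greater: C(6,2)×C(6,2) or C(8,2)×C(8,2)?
C(8,2)×C(8,2)

Solution: C(6,2)×C(6,2)=225, C(8,2)×C(8,2)=784.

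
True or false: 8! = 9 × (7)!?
False

Reasoning: 8! = 8 × 7! = 40,320, but 9 × 7! = 45,360.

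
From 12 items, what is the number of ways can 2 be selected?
C(12,2) = 12! / (2! × (12-2)!)
         = 12! / (2! × 10!)
         = 66

Answer: 66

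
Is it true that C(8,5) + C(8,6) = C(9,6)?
Pascal's identity: LHS = 56 + 28 = 84; RHS = C(9,6) = 84. Both sides agree, so the statement holds.

Answer: True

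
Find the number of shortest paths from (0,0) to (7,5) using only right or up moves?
792

Reasoning: Choose 7 rights from 12 moves: C(12,7) = 792.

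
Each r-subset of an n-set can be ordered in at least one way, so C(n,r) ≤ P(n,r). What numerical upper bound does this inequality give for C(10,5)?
30,240

Working:
P(10,5) = 10·9·8·7·6 = 30,240, so C(10,5) ≤ 30,240. (The bound is loose by a factor of 5! = 120: C(10,5) = 30,240/120 = 252.)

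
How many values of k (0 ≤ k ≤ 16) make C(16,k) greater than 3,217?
7

Row 16 is unimodal and symmetric about k=16/2. C(16,4)=1,820 ≤ 3,217; C(16,5)=4,368 > 3,217; by symmetry C(16,k) > 3,217 for k = 5..11. That's 11 - 5 + 1 = 7 values.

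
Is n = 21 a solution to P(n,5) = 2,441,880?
P(21,5) = 21·20·19·18·17 = 2,441,880, which equals 2,441,880.
Final answer: Yes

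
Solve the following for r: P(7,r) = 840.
4

P(7,r) = 7·6·…·(7−r+1), a product of r factors. Multiplying down from 7: 7 = 7; 7·6 = 42; 7·6·5 = 210; 7·6·5·4 = 840 ✓ (4 factors). So r = 4.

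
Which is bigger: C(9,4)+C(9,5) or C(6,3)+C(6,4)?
First=252, Second=35.
Final answer: C(9,4)+C(9,5)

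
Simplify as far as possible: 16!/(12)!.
This equals 16×15×...×13 = 43,680.

Answer: 43,680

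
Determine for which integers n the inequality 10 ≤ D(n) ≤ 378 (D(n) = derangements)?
5, 6
Using D(n) = (n−1)[D(n−1) + D(n−2)] with D(1)=0, D(2)=1: D(4)=9; D(5)=44; D(6)=265; D(7)=1,854. So valid n = 5, 6.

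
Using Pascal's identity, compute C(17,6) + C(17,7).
31,824

Working:
C(17,6) + C(17,7) = C(18,7) = 31,824.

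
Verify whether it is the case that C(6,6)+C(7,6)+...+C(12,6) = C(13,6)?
True

Hockey stick identity gives Σ = C(13,7) = 1,716; RHS C(13,6) = 1,716.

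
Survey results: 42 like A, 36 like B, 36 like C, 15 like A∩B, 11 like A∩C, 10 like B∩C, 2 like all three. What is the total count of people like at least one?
80
|A∪B∪C| = 42+36+36-15-11-10+2 = 80.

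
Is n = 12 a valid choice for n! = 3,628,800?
No

Reasoning: 12! = 12·11! = 12·39,916,800 = 479,001,600, which does not equal 3,628,800.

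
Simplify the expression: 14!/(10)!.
24,024
This equals 14×13×...×11 = 24,024.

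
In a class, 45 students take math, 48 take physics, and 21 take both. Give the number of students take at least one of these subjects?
72

Explanation: |A∪B| = |A|+|B|-|A∩B| = 45+48-21 = 72.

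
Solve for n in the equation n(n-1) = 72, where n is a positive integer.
9

Reasoning: n² − n − 72 = 0, so n = (1 ± √(1 + 4·72))/2 = (1 ± √289)/2 = (1 ± 17)/2, i.e. n = 9 or n = -8. Taking the positive root, n = 9 (check: 9×8 = 72).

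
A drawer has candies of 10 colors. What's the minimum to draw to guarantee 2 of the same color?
11

Working:
Worst case: 1 of each = 10. One more: 11.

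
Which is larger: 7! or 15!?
7!=5,040, 15!=1,307,674,368,000. 15! > 7!.
Final answer: 15!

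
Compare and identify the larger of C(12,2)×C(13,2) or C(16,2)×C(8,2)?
C(12,2)×C(13,2)
C(12,2)×C(13,2)=5,148, C(16,2)×C(8,2)=3,360.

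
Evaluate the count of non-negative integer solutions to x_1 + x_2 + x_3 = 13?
105

C(13+3-1, 3-1) = 105.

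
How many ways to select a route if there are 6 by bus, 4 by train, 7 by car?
17

Solution: By the addition principle: 6 + 4 + 7 = 17.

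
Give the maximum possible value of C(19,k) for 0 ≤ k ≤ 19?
Maximum at k = 9 or k = 10: C(19,9) = 92,378.
Final answer: 92,378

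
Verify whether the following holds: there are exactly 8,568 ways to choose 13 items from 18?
True

Reasoning: C(18,13) = 8,568.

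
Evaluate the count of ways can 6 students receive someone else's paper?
265

Explanation: Using D(n) = (n-1)[D(n-1) + D(n-2)]:
D(6) = (6-1) × [D(5) + D(4)]
      = 5 × [44 + 9]
      = 5 × 53
      = 265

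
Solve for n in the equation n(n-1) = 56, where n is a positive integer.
8

Explanation: n² − n − 56 = 0, so n = (1 ± √(1 + 4·56))/2 = (1 ± √225)/2 = (1 ± 15)/2, i.e. n = 8 or n = -7. Taking the positive root, n = 8 (check: 8×7 = 56).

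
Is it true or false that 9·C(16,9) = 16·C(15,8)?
Absorption identity k·C(n,k) = n·C(n-1,k-1). LHS = 9·11440 = 102,960; RHS = 16·6435 = 102,960.

Answer: True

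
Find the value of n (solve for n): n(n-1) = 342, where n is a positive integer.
19

Reasoning: n² − n − 342 = 0, so n = (1 ± √(1 + 4·342))/2 = (1 ± √1,369)/2 = (1 ± 37)/2, i.e. n = 19 or n = -18. Taking the positive root, n = 19 (check: 19×18 = 342).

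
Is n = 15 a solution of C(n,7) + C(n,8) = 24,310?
No

Reasoning: C(15,7) + C(15,8) = 6,435 + 6,435 = 12,870, which does not equal 24,310.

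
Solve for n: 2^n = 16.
4

Solution: 2^4 = 16, so n = 4.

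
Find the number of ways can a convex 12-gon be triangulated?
16,796

Reasoning: Using the Catalan number formula: C_n = C(2n, n) / (n+1)
C_10 = C(20, 10) / (10+1)
     = 184756 / 11
     = 16,796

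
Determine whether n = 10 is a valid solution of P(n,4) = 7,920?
P(10,4) = 10·9·8·7 = 5,040, which does not equal 7,920.
Final answer: No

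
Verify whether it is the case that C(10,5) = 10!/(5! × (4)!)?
False

Solution: The correct denominator is 5!×5!, giving C(10,5) = 252; the stated RHS is 10!/(5!×4!) = 1,260 ≠ 252, so the statement does not hold.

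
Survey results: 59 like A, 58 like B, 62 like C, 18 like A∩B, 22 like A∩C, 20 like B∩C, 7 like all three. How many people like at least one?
126

|A∪B∪C| = 59+58+62-18-22-20+7 = 126.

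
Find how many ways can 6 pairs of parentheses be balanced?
132

Using the Catalan number formula: C_n = C(2n, n) / (n+1)
C_6 = C(12, 6) / (6+1)
     = 924 / 7
     = 132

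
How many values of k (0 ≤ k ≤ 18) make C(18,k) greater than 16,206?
7

Reasoning: Row 18 is unimodal and symmetric about k=18/2. C(18,5)=8,568 ≤ 16,206; C(18,6)=18,564 > 16,206; by symmetry C(18,k) > 16,206 for k = 6..12. That's 12 - 6 + 1 = 7 values.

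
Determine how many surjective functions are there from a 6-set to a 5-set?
1,800

Reasoning: Onto functions = 5! × S(6,5)
First compute S(6,5) via recurrence:
Using the Stirling recurrence: S(n,k) = k·S(n-1,k) + S(n-1,k-1)
S(6,5) = 5·S(5,5) + S(5,4)
         = 5·1 + 10
         = 5 + 10
         = 15
Then: 120 × 15 = 1,800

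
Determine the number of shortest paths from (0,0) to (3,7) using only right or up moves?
120

Working:
Choose 3 rights from 10 moves: C(10,3) = 120.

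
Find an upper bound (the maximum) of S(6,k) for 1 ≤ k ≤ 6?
90

Reasoning: Row S(6,k) for k = 1..6 (via S(n,k) = k·S(n−1,k) + S(n−1,k−1)): 1, 31, 90, 65, 15, 1. The row is unimodal; maximum at k = 3: 90.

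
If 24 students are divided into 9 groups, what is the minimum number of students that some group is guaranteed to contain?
3

Solution: Pigeonhole: ⌈24/9⌉ = 3.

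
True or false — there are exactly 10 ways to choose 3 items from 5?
C(5,3) = 10.

Answer: True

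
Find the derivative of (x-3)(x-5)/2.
(2x - 8)/2
d/dx[(x-3)(x-5)] = (x-5) + (x-3) = 2x - 8. Dividing by 2 gives (2x - 8)/2.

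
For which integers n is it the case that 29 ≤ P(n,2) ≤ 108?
6, 7, 8, 9, 10

Explanation: P(5,2)=20; P(6,2)=30; P(7,2)=42; P(8,2)=56; P(9,2)=72; P(10,2)=90; P(11,2)=110. So valid n = 6, 7, 8, 9, 10.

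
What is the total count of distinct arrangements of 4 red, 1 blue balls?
5

Solution: Multinomial: 5!/(4! × 1!) = 5.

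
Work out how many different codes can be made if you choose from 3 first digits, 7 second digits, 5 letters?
105

By the multiplication principle: 3 × 7 × 5 = 105.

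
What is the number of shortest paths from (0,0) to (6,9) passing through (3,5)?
To (3,5): C(8,3)=56. From there: C(7,3)=35. Total: 1,960.
Final answer: 1,960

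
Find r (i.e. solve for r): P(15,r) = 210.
2

P(15,r) = 15·14·…·(15−r+1), a product of r factors. Multiplying down from 15: 15 = 15; 15·14 = 210 ✓ (2 factors). So r = 2.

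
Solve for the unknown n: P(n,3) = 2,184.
14
P(n,3) = n(n−1)(n−2) is increasing in n; n(n−1)(n−2) ≈ (n−1)^3 = 2,184 gives n ≈ 14.0. Check: P(12,3) = 1,320, P(13,3) = 1,716, P(14,3) = 2,184 ✓. So n = 14.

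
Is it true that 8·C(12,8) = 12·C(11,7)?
True

Reasoning: Absorption identity k·C(n,k) = n·C(n-1,k-1). LHS = 8·495 = 3,960; RHS = 12·330 = 3,960.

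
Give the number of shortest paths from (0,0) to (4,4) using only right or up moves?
70

Working:
Choose 4 rights from 8 moves: C(8,4) = 70.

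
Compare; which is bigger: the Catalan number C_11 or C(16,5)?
C_11 = C(22,11)/(11+1) = 705,432/12 = 58,786; C(16,5) = 4,368.
Final answer: C_11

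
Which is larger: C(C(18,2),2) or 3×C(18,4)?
C(C(18,2),2)

Reasoning: C(C(18,2),2)=11,628, 3×C(18,4)=9,180.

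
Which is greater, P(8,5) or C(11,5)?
P(8,5)=6,720, C(11,5)=462.

Answer: P(8,5)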